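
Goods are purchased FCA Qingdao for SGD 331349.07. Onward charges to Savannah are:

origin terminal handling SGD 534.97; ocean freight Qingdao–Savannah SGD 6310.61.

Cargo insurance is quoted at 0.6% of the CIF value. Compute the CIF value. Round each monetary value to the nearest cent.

CIF value: SGD 340236.07

Let C be the CIF value. C = FCA price + pre-shipment costs + freight + 0.6% × C
C − 0.6% × C = 331349.07 + 534.97 + 6310.61
0.994 × C = 338194.65
C = 338194.65 / 0.994 = 340236.07
Insurance premium = 0.6% × 340236.07 = 2041.42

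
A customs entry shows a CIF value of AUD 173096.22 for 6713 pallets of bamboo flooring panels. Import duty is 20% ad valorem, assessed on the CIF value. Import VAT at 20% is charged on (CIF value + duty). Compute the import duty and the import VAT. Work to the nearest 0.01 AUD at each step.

Import duty = 173096.22 × 20% = 34619.24
VAT base = CIF + duty = 173096.22 + 34619.24 = 207715.46
Import VAT = 207715.46 × 20% = 41543.09

Import duty: AUD 34619.24; import VAT: AUD 41543.09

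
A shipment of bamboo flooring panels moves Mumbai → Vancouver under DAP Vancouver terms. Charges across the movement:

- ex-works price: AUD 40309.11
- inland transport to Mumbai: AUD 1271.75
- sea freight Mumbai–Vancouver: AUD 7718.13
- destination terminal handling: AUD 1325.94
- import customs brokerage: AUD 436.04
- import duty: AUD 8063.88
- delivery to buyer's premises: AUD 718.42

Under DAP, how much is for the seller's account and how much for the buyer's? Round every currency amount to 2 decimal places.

Seller: AUD 51343.35; buyer: AUD 8499.92

DAP: the seller bears all costs to the named destination except import duty and clearance.
Seller's account: goods 40309.11 + inland to port 1271.75 + freight 7718.13 + destination terminal 1325.94 + delivery 718.42 = 51343.35
Buyer's account: brokerage 436.04 + duty 8063.88 = 8499.92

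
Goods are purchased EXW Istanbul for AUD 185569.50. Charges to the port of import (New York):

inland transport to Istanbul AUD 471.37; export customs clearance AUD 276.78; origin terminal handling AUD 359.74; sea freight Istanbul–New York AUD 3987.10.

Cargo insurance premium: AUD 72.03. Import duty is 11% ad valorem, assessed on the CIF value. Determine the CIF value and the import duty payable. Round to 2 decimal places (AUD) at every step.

CIF value: AUD 190736.52; import duty: AUD 20981.02

CIF = EXW price + pre-shipment costs + freight + insurance
CIF = 185569.50 + 471.37 + 276.78 + 359.74 + 3987.10 + 72.03 = 190736.52
Import duty = 190736.52 × 11% = 20981.02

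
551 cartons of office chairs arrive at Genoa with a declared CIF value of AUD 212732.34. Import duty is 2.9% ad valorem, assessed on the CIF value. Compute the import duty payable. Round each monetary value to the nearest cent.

Import duty = 212732.34 × 2.9% = 6169.24

Import duty: AUD 6169.24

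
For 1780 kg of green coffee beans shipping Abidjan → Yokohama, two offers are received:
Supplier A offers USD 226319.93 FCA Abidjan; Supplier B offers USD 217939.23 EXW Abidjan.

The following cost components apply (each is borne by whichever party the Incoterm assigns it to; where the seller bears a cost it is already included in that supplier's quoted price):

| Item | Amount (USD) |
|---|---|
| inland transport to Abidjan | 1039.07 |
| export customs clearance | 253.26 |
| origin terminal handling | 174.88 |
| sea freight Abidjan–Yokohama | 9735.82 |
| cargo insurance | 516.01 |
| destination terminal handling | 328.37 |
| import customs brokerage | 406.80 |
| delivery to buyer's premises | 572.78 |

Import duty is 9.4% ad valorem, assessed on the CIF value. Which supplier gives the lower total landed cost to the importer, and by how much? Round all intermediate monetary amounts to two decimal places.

Supplier A (FCA):
CIF value = FCA price + origin terminal + freight + insurance = 226319.93 + 174.88 + 9735.82 + 516.01 = 236746.64
Import duty = 236746.64 × 9.4% = 22254.18
Buyer bears (A): 174.88 + 9735.82 + 516.01 + 328.37 + 406.80 + 572.78 = 11734.66
Landed cost (A) = invoice 226319.93 + 11734.66 + duty 22254.18 = 260308.77
Supplier B (EXW):
CIF value = EXW price + inland to port + export clearance + origin terminal + freight + insurance = 217939.23 + 1039.07 + 253.26 + 174.88 + 9735.82 + 516.01 = 229658.27
Import duty = 229658.27 × 9.4% = 21587.88
Buyer bears (B): 1039.07 + 253.26 + 174.88 + 9735.82 + 516.01 + 328.37 + 406.80 + 572.78 = 13026.99
Landed cost (B) = invoice 217939.23 + 13026.99 + duty 21587.88 = 252554.10
Difference = |260308.77 − 252554.10| = 7754.67

Supplier B is cheaper by USD 7754.67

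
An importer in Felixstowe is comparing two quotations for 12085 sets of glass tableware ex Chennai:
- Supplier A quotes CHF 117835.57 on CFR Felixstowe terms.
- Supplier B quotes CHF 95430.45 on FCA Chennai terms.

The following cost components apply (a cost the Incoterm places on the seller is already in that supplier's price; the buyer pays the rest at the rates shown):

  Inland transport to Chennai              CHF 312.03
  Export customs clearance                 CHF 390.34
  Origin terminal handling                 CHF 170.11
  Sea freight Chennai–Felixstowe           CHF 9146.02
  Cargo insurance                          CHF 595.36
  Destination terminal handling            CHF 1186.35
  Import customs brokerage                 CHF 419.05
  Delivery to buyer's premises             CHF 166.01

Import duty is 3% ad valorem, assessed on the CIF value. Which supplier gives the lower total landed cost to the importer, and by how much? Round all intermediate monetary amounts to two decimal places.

Supplier B is cheaper by CHF 13481.66

Supplier A (CFR):
CIF value = CFR price + insurance = 117835.57 + 595.36 = 118430.93
Import duty = 118430.93 × 3% = 3552.93
Buyer bears (A): 595.36 + 1186.35 + 419.05 + 166.01 = 2366.77
Landed cost (A) = invoice 117835.57 + 2366.77 + duty 3552.93 = 123755.27
Supplier B (FCA):
CIF value = FCA price + origin terminal + freight + insurance = 95430.45 + 170.11 + 9146.02 + 595.36 = 105341.94
Import duty = 105341.94 × 3% = 3160.26
Buyer bears (B): 170.11 + 9146.02 + 595.36 + 1186.35 + 419.05 + 166.01 = 11682.90
Landed cost (B) = invoice 95430.45 + 11682.90 + duty 3160.26 = 110273.61
Difference = |123755.27 − 110273.61| = 13481.66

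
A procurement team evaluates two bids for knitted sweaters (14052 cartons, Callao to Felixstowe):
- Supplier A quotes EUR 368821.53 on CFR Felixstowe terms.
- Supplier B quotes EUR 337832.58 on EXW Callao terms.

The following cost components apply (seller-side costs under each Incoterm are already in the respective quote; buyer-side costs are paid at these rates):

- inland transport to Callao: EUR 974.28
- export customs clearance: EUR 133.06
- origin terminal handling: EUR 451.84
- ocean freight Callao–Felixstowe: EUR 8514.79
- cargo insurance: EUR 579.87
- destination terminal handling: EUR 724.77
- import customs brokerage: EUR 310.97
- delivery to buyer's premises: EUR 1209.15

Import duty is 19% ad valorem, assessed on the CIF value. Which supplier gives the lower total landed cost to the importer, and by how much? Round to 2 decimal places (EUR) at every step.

Supplier B is cheaper by EUR 24888.83

Supplier A (CFR):
CIF value = CFR price + insurance = 368821.53 + 579.87 = 369401.40
Import duty = 369401.40 × 19% = 70186.27
Buyer bears (A): 579.87 + 724.77 + 310.97 + 1209.15 = 2824.76
Landed cost (A) = invoice 368821.53 + 2824.76 + duty 70186.27 = 441832.56
Supplier B (EXW):
CIF value = EXW price + inland to port + export clearance + origin terminal + freight + insurance = 337832.58 + 974.28 + 133.06 + 451.84 + 8514.79 + 579.87 = 348486.42
Import duty = 348486.42 × 19% = 66212.42
Buyer bears (B): 974.28 + 133.06 + 451.84 + 8514.79 + 579.87 + 724.77 + 310.97 + 1209.15 = 12898.73
Landed cost (B) = invoice 337832.58 + 12898.73 + duty 66212.42 = 416943.73
Difference = |441832.56 − 416943.73| = 24888.83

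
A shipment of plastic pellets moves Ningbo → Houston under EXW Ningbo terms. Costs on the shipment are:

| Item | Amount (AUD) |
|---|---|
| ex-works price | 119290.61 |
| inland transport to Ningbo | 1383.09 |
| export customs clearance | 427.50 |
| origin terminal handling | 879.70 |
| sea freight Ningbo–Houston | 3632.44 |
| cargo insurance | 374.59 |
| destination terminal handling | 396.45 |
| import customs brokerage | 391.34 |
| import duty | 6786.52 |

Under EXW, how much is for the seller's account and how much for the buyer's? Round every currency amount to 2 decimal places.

Seller: AUD 119290.61; buyer: AUD 14271.63

EXW: the seller makes goods available at their premises; the buyer bears all onward costs.
Seller's account: goods 119290.61 = 119290.61
Buyer's account: inland to port 1383.09 + export clearance 427.50 + origin terminal 879.70 + freight 3632.44 + insurance 374.59 + destination terminal 396.45 + brokerage 391.34 + duty 6786.52 = 14271.63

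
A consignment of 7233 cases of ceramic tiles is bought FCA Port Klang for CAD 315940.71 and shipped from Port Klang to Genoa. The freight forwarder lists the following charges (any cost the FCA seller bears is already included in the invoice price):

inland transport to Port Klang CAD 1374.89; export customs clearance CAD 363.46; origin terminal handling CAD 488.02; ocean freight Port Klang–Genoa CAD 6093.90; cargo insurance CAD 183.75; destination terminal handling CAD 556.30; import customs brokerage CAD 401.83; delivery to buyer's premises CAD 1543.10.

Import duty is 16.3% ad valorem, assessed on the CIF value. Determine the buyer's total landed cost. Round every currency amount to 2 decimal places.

FCA: the seller delivers export-cleared goods to the carrier; the buyer bears costs from that point.
Already in the invoice (seller's account under FCA): inland to port, export clearance — exclude.
CIF value = FCA price + origin terminal + freight + insurance = 315940.71 + 488.02 + 6093.90 + 183.75 = 322706.38
Import duty = 322706.38 × 16.3% = 52601.14
Buyer bears: origin terminal 488.02 + freight 6093.90 + insurance 183.75 + destination terminal 556.30 + brokerage 401.83 + delivery 1543.10 + duty 52601.14 = 61868.04
Landed cost = invoice 315940.71 + 61868.04 = 377808.75

Total landed cost: CAD 377808.75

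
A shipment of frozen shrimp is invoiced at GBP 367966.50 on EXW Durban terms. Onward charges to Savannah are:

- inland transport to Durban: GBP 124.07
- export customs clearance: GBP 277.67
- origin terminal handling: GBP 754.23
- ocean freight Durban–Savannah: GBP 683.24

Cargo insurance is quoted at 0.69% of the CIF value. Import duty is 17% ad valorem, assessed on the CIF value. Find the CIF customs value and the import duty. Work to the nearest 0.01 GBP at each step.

CIF value: GBP 372375.10; import duty: GBP 63303.77

Let C be the CIF value. C = EXW price + pre-shipment costs + freight + 0.69% × C
C − 0.69% × C = 367966.50 + 124.07 + 277.67 + 754.23 + 683.24
0.9931 × C = 369805.71
C = 369805.71 / 0.9931 = 372375.10
Insurance premium = 0.69% × 372375.10 = 2569.39
Import duty = 372375.10 × 17% = 63303.77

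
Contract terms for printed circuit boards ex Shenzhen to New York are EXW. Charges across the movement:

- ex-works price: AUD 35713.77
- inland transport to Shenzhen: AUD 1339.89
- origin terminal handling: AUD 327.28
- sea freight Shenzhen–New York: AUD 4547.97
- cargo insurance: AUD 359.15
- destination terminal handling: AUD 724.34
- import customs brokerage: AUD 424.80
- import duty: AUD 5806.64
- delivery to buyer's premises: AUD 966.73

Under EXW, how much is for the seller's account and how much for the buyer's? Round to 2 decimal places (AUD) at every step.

Seller: AUD 35713.77; buyer: AUD 14496.80

EXW: the seller makes goods available at their premises; the buyer bears all onward costs.
Seller's account: goods 35713.77 = 35713.77
Buyer's account: inland to port 1339.89 + origin terminal 327.28 + freight 4547.97 + insurance 359.15 + destination terminal 724.34 + brokerage 424.80 + duty 5806.64 + delivery 966.73 = 14496.80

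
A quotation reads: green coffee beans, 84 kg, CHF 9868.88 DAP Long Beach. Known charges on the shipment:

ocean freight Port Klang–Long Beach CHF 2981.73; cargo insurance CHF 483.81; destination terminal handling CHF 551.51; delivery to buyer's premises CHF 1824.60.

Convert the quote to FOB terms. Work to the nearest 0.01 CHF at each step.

FOB price: CHF 4027.23

From DAP to FOB, the seller no longer bears: freight, insurance, destination terminal, delivery.
FOB price = 9868.88 − 2981.73 − 483.81 − 551.51 − 1824.60 = 4027.23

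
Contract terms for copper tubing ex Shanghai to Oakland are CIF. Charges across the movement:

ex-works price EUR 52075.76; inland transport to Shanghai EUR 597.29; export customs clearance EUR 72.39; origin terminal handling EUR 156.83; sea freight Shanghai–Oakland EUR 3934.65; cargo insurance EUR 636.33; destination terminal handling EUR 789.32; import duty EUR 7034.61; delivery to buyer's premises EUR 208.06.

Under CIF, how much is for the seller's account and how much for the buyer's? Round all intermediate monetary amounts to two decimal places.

Seller: EUR 57473.25; buyer: EUR 8031.99

CIF: the seller pays costs through ocean freight and marine insurance to the destination port.
Seller's account: goods 52075.76 + inland to port 597.29 + export clearance 72.39 + origin terminal 156.83 + freight 3934.65 + insurance 636.33 = 57473.25
Buyer's account: destination terminal 789.32 + duty 7034.61 + delivery 208.06 = 8031.99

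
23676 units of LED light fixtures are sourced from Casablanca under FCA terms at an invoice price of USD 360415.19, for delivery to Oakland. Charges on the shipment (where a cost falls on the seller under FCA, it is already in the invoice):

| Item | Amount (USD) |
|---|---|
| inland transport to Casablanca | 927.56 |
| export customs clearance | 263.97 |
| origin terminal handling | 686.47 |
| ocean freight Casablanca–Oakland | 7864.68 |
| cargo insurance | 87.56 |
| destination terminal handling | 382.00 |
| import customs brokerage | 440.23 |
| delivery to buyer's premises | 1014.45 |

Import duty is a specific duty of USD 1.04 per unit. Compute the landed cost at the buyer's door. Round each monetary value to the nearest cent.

Total landed cost: USD 395513.62

FCA: the seller delivers export-cleared goods to the carrier; the buyer bears costs from that point.
Already in the invoice (seller's account under FCA): inland to port, export clearance — exclude.
CIF value = FCA price + origin terminal + freight + insurance = 360415.19 + 686.47 + 7864.68 + 87.56 = 369053.90
Import duty = 23676 × 1.04 = 24623.04
Buyer bears: origin terminal 686.47 + freight 7864.68 + insurance 87.56 + destination terminal 382.00 + brokerage 440.23 + delivery 1014.45 + duty 24623.04 = 35098.43
Landed cost = invoice 360415.19 + 35098.43 = 395513.62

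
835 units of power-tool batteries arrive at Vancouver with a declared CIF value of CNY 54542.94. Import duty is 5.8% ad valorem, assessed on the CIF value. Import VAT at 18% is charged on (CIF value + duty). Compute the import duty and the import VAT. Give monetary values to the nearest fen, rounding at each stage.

Import duty: CNY 3163.49; import VAT: CNY 10387.16

Import duty = 54542.94 × 5.8% = 3163.49
VAT base = CIF + duty = 54542.94 + 3163.49 = 57706.43
Import VAT = 57706.43 × 18% = 10387.16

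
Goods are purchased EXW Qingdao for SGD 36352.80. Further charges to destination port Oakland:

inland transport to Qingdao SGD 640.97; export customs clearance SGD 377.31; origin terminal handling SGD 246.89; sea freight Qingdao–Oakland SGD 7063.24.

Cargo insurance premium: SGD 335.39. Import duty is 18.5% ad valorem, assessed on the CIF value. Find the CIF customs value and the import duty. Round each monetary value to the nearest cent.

CIF = EXW price + pre-shipment costs + freight + insurance
CIF = 36352.80 + 640.97 + 377.31 + 246.89 + 7063.24 + 335.39 = 45016.60
Import duty = 45016.60 × 18.5% = 8328.07

CIF value: SGD 45016.60; import duty: SGD 8328.07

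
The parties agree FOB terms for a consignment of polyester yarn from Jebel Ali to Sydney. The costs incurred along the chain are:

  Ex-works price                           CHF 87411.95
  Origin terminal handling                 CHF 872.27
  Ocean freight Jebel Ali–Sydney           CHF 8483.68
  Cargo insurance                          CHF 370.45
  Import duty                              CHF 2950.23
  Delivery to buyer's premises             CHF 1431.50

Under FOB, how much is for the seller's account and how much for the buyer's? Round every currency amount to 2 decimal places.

FOB: the seller bears costs until goods are on board at the origin port; the buyer bears freight, insurance and all costs thereafter.
Seller's account: goods 87411.95 + origin terminal 872.27 = 88284.22
Buyer's account: freight 8483.68 + insurance 370.45 + duty 2950.23 + delivery 1431.50 = 13235.86

Seller: CHF 88284.22; buyer: CHF 13235.86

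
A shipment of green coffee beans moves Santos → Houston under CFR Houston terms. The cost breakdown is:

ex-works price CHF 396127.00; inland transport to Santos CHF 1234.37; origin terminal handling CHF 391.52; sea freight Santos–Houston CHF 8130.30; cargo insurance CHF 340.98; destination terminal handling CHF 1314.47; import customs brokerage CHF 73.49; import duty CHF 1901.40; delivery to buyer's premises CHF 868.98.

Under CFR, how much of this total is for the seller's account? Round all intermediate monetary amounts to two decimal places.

Seller's account: CHF 405883.19

CFR: the seller pays costs through ocean freight to the destination port, but not insurance.
Seller's account: goods 396127.00 + inland to port 1234.37 + origin terminal 391.52 + freight 8130.30 = 405883.19
Buyer's account: insurance 340.98 + destination terminal 1314.47 + brokerage 73.49 + duty 1901.40 + delivery 868.98 = 4499.32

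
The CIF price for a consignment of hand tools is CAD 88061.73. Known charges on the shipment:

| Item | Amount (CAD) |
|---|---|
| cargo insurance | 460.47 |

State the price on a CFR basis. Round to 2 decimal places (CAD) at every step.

From CIF to CFR, the seller no longer bears: insurance.
CFR price = 88061.73 − 460.47 = 87601.26

CFR price: CAD 87601.26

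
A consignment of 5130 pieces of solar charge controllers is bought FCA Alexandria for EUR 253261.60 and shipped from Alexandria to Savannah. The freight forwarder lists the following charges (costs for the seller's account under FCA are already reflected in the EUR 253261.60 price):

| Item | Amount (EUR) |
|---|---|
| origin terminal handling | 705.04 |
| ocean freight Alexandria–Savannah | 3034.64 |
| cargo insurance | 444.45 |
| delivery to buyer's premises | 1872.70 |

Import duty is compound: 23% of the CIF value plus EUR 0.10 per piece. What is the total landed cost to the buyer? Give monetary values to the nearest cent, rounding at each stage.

FCA: the seller delivers export-cleared goods to the carrier; the buyer bears costs from that point.
CIF value = FCA price + origin terminal + freight + insurance = 253261.60 + 705.04 + 3034.64 + 444.45 = 257445.73
Ad valorem component: 257445.73 × 23% = 59212.52
Specific component: 5130 × 0.10 = 513.00
Import duty = 59212.52 + 513.00 = 59725.52
Buyer bears: origin terminal 705.04 + freight 3034.64 + insurance 444.45 + delivery 1872.70 + duty 59725.52 = 65782.35
Landed cost = invoice 253261.60 + 65782.35 = 319043.95

Total landed cost: EUR 319043.95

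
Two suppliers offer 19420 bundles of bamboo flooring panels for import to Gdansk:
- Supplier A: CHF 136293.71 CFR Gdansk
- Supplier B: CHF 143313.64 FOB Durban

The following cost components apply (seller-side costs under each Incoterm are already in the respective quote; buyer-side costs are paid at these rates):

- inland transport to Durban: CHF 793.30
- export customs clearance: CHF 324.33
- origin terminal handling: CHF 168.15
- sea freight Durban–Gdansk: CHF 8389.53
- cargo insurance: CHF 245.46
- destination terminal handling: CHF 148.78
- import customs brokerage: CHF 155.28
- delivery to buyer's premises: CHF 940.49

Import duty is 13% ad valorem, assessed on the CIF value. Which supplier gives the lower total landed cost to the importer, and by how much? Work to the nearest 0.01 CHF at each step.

Supplier A (CFR):
CIF value = CFR price + insurance = 136293.71 + 245.46 = 136539.17
Import duty = 136539.17 × 13% = 17750.09
Buyer bears (A): 245.46 + 148.78 + 155.28 + 940.49 = 1490.01
Landed cost (A) = invoice 136293.71 + 1490.01 + duty 17750.09 = 155533.81
Supplier B (FOB):
CIF value = FOB price + freight + insurance = 143313.64 + 8389.53 + 245.46 = 151948.63
Import duty = 151948.63 × 13% = 19753.32
Buyer bears (B): 8389.53 + 245.46 + 148.78 + 155.28 + 940.49 = 9879.54
Landed cost (B) = invoice 143313.64 + 9879.54 + duty 19753.32 = 172946.50
Difference = |155533.81 − 172946.50| = 17412.69

Supplier A is cheaper by CHF 17412.69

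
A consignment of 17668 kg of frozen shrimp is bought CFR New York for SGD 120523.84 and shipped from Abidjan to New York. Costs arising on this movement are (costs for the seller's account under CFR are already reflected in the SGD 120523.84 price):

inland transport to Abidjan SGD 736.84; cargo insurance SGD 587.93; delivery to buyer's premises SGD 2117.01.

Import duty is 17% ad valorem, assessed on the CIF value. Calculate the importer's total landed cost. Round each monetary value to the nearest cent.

Total landed cost: SGD 143817.78

CFR: the seller pays costs through ocean freight to the destination port, but not insurance.
Already in the invoice (seller's account under CFR): inland to port — exclude.
CIF value = CFR price + insurance = 120523.84 + 587.93 = 121111.77
Import duty = 121111.77 × 17% = 20589.00
Buyer bears: insurance 587.93 + delivery 2117.01 + duty 20589.00 = 23293.94
Landed cost = invoice 120523.84 + 23293.94 = 143817.78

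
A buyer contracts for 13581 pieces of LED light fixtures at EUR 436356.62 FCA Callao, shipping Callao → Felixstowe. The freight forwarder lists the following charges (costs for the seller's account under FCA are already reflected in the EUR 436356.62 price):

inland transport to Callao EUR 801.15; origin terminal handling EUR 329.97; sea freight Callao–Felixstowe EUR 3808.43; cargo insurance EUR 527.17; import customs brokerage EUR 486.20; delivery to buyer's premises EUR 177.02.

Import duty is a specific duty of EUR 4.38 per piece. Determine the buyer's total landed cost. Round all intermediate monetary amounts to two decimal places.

FCA: the seller delivers export-cleared goods to the carrier; the buyer bears costs from that point.
Already in the invoice (seller's account under FCA): inland to port — exclude.
CIF value = FCA price + origin terminal + freight + insurance = 436356.62 + 329.97 + 3808.43 + 527.17 = 441022.19
Import duty = 13581 × 4.38 = 59484.78
Buyer bears: origin terminal 329.97 + freight 3808.43 + insurance 527.17 + brokerage 486.20 + delivery 177.02 + duty 59484.78 = 64813.57
Landed cost = invoice 436356.62 + 64813.57 = 501170.19

Total landed cost: EUR 501170.19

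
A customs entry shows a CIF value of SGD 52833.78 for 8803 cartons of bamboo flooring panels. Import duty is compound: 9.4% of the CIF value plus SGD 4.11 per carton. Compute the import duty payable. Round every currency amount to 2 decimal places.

Ad valorem component: 52833.78 × 9.4% = 4966.38
Specific component: 8803 × 4.11 = 36180.33
Import duty = 4966.38 + 36180.33 = 41146.71

Import duty: SGD 41146.71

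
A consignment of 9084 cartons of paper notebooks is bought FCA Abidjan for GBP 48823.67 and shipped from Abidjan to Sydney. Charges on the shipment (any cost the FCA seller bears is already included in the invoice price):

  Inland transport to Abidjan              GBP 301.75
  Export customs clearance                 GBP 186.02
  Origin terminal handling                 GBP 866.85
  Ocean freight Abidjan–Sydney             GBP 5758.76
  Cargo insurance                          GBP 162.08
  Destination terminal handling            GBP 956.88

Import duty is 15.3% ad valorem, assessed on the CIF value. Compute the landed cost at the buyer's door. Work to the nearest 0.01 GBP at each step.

FCA: the seller delivers export-cleared goods to the carrier; the buyer bears costs from that point.
Already in the invoice (seller's account under FCA): inland to port, export clearance — exclude.
CIF value = FCA price + origin terminal + freight + insurance = 48823.67 + 866.85 + 5758.76 + 162.08 = 55611.36
Import duty = 55611.36 × 15.3% = 8508.54
Buyer bears: origin terminal 866.85 + freight 5758.76 + insurance 162.08 + destination terminal 956.88 + duty 8508.54 = 16253.11
Landed cost = invoice 48823.67 + 16253.11 = 65076.78

Total landed cost: GBP 65076.78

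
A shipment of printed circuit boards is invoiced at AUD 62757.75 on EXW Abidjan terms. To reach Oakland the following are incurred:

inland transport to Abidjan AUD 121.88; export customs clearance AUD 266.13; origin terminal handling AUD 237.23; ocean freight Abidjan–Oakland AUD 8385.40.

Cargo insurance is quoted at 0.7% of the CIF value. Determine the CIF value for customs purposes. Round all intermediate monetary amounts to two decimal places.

CIF value: AUD 72274.31

Let C be the CIF value. C = EXW price + pre-shipment costs + freight + 0.7% × C
C − 0.7% × C = 62757.75 + 121.88 + 266.13 + 237.23 + 8385.40
0.993 × C = 71768.39
C = 71768.39 / 0.993 = 72274.31
Insurance premium = 0.7% × 72274.31 = 505.92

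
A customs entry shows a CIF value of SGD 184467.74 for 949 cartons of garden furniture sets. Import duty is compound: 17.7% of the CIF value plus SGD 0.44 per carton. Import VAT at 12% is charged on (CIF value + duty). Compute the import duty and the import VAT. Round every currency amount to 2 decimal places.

Import duty: SGD 33068.35; import VAT: SGD 26104.33

Ad valorem component: 184467.74 × 17.7% = 32650.79
Specific component: 949 × 0.44 = 417.56
Import duty = 32650.79 + 417.56 = 33068.35
VAT base = CIF + duty = 184467.74 + 33068.35 = 217536.09
Import VAT = 217536.09 × 12% = 26104.33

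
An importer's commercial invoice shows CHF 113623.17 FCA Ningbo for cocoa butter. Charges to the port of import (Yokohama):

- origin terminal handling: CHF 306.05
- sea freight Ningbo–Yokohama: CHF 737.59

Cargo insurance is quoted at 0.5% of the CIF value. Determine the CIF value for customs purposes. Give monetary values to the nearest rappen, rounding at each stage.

CIF value: CHF 115243.03

Let C be the CIF value. C = FCA price + pre-shipment costs + freight + 0.5% × C
C − 0.5% × C = 113623.17 + 306.05 + 737.59
0.995 × C = 114666.81
C = 114666.81 / 0.995 = 115243.03
Insurance premium = 0.5% × 115243.03 = 576.22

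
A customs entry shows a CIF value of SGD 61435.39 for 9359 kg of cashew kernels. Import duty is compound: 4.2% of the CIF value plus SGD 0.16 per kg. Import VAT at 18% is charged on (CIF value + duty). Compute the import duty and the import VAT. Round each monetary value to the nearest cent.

Ad valorem component: 61435.39 × 4.2% = 2580.29
Specific component: 9359 × 0.16 = 1497.44
Import duty = 2580.29 + 1497.44 = 4077.73
VAT base = CIF + duty = 61435.39 + 4077.73 = 65513.12
Import VAT = 65513.12 × 18% = 11792.36

Import duty: SGD 4077.73; import VAT: SGD 11792.36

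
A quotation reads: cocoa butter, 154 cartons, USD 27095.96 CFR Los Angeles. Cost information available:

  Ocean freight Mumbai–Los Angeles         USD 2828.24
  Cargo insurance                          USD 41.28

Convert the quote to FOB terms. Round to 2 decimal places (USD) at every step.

FOB price: USD 24267.72

Not relevant to the conversion: insurance — on the buyer under both terms; not part of either seller's price.
From CFR to FOB, the seller no longer bears: freight.
FOB price = 27095.96 − 2828.24 = 24267.72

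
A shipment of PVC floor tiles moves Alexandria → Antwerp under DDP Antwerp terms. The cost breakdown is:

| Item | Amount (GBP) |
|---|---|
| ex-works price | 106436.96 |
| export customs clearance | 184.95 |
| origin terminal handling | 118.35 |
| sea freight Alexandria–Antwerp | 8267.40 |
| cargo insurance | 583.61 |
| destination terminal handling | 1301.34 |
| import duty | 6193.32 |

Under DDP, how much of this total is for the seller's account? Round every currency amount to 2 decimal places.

DDP: the seller bears all costs including import duty.
Seller's account: goods 106436.96 + export clearance 184.95 + origin terminal 118.35 + freight 8267.40 + insurance 583.61 + destination terminal 1301.34 + duty 6193.32 = 123085.93
Buyer's account: 0.00

Seller's account: GBP 123085.93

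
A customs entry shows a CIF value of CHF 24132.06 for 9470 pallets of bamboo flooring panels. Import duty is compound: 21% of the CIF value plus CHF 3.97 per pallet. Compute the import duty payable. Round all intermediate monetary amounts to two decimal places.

Ad valorem component: 24132.06 × 21% = 5067.73
Specific component: 9470 × 3.97 = 37595.90
Import duty = 5067.73 + 37595.90 = 42663.63

Import duty: CHF 42663.63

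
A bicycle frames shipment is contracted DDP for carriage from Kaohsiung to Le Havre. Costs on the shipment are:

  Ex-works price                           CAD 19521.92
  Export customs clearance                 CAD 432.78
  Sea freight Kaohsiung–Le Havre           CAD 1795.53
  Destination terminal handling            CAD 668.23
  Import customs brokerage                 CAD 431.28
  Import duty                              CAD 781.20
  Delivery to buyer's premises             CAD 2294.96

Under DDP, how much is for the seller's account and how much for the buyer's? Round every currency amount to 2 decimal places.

Seller: CAD 25925.90; buyer: CAD 0.00

DDP: the seller bears all costs including import duty.
Seller's account: goods 19521.92 + export clearance 432.78 + freight 1795.53 + destination terminal 668.23 + brokerage 431.28 + duty 781.20 + delivery 2294.96 = 25925.90
Buyer's account: 0.00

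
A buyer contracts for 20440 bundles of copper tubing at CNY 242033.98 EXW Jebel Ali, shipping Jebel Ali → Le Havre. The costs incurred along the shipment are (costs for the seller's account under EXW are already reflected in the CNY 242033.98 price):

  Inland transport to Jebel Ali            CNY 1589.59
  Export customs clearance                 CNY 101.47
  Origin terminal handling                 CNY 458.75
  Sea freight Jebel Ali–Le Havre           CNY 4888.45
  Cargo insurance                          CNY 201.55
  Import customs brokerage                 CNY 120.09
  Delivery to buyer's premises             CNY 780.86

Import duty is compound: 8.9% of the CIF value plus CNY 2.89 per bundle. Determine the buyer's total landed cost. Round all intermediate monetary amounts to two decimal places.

EXW: the seller makes goods available at their premises; the buyer bears all onward costs.
CIF value = EXW price + inland to port + export clearance + origin terminal + freight + insurance = 242033.98 + 1589.59 + 101.47 + 458.75 + 4888.45 + 201.55 = 249273.79
Ad valorem component: 249273.79 × 8.9% = 22185.37
Specific component: 20440 × 2.89 = 59071.60
Import duty = 22185.37 + 59071.60 = 81256.97
Buyer bears: inland to port 1589.59 + export clearance 101.47 + origin terminal 458.75 + freight 4888.45 + insurance 201.55 + brokerage 120.09 + delivery 780.86 + duty 81256.97 = 89397.73
Landed cost = invoice 242033.98 + 89397.73 = 331431.71

Total landed cost: CNY 331431.71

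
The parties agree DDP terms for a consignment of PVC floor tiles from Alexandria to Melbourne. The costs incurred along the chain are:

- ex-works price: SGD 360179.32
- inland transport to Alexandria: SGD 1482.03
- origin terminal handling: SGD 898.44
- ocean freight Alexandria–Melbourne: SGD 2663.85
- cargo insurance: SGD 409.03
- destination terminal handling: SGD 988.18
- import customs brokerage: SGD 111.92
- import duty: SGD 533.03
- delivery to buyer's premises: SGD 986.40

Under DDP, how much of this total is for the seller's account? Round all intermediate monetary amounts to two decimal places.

Seller's account: SGD 368252.20

DDP: the seller bears all costs including import duty.
Seller's account: goods 360179.32 + inland to port 1482.03 + origin terminal 898.44 + freight 2663.85 + insurance 409.03 + destination terminal 988.18 + brokerage 111.92 + duty 533.03 + delivery 986.40 = 368252.20
Buyer's account: 0.00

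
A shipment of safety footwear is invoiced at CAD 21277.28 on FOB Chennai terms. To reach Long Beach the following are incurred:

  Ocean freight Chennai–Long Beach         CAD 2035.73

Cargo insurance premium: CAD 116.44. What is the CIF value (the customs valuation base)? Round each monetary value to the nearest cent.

CIF = FOB price + freight + insurance
CIF = 21277.28 + 2035.73 + 116.44 = 23429.45

CIF value: CAD 23429.45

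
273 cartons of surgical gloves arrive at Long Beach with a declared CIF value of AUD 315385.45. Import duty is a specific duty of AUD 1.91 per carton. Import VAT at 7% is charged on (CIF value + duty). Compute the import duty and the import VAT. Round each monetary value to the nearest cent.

Import duty: AUD 521.43; import VAT: AUD 22113.48

Import duty = 273 × 1.91 = 521.43
VAT base = CIF + duty = 315385.45 + 521.43 = 315906.88
Import VAT = 315906.88 × 7% = 22113.48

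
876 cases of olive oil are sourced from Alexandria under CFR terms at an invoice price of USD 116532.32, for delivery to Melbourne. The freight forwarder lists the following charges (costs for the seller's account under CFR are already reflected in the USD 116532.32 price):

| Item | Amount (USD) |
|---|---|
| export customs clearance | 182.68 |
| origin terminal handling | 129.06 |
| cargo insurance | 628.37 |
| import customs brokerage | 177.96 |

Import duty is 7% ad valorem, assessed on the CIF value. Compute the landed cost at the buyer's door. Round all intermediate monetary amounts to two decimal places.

CFR: the seller pays costs through ocean freight to the destination port, but not insurance.
Already in the invoice (seller's account under CFR): export clearance, origin terminal — exclude.
CIF value = CFR price + insurance = 116532.32 + 628.37 = 117160.69
Import duty = 117160.69 × 7% = 8201.25
Buyer bears: insurance 628.37 + brokerage 177.96 + duty 8201.25 = 9007.58
Landed cost = invoice 116532.32 + 9007.58 = 125539.90

Total landed cost: USD 125539.90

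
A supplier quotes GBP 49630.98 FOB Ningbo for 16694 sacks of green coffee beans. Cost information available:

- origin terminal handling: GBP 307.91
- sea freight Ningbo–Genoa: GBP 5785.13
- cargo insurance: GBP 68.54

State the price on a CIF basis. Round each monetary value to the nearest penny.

Not relevant to the conversion: origin terminal — on the seller under both FOB and CIF; already in the FOB price and stays in the CIF price.
From FOB to CIF, the seller additionally bears: freight, insurance.
CIF price = 49630.98 + 5785.13 + 68.54 = 55484.65

CIF price: GBP 55484.65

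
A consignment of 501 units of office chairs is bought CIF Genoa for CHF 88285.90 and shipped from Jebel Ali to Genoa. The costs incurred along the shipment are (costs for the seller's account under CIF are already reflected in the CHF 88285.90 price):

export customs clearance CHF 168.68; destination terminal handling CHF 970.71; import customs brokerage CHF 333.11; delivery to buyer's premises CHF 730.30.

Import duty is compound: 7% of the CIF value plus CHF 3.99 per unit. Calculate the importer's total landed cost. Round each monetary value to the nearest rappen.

CIF: the seller pays costs through ocean freight and marine insurance to the destination port.
Already in the invoice (seller's account under CIF): export clearance — exclude.
The CIF price already equals the CIF value: 88285.90
Ad valorem component: 88285.90 × 7% = 6180.01
Specific component: 501 × 3.99 = 1998.99
Import duty = 6180.01 + 1998.99 = 8179.00
Buyer bears: destination terminal 970.71 + brokerage 333.11 + delivery 730.30 + duty 8179.00 = 10213.12
Landed cost = invoice 88285.90 + 10213.12 = 98499.02

Total landed cost: CHF 98499.02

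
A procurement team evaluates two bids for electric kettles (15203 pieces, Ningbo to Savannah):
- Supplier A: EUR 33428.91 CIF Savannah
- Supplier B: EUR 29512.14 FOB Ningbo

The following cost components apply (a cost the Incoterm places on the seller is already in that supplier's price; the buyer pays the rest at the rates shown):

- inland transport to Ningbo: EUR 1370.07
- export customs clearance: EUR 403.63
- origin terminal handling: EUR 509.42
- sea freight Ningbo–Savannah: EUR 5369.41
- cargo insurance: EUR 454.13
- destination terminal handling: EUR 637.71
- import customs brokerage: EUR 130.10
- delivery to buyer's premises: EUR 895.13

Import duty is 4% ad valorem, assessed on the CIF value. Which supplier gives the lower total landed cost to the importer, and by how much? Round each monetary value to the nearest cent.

Supplier A is cheaper by EUR 1983.04

Supplier A (CIF):
The CIF price already equals the CIF value: 33428.91
Import duty = 33428.91 × 4% = 1337.16
Buyer bears (A): 637.71 + 130.10 + 895.13 = 1662.94
Landed cost (A) = invoice 33428.91 + 1662.94 + duty 1337.16 = 36429.01
Supplier B (FOB):
CIF value = FOB price + freight + insurance = 29512.14 + 5369.41 + 454.13 = 35335.68
Import duty = 35335.68 × 4% = 1413.43
Buyer bears (B): 5369.41 + 454.13 + 637.71 + 130.10 + 895.13 = 7486.48
Landed cost (B) = invoice 29512.14 + 7486.48 + duty 1413.43 = 38412.05
Difference = |36429.01 − 38412.05| = 1983.04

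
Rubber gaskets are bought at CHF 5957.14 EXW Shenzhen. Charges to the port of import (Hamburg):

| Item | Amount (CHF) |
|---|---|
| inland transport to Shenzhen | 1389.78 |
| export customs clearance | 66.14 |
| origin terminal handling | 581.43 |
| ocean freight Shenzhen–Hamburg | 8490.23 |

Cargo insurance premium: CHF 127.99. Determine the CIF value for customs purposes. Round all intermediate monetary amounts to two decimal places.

CIF = EXW price + pre-shipment costs + freight + insurance
CIF = 5957.14 + 1389.78 + 66.14 + 581.43 + 8490.23 + 127.99 = 16612.71

CIF value: CHF 16612.71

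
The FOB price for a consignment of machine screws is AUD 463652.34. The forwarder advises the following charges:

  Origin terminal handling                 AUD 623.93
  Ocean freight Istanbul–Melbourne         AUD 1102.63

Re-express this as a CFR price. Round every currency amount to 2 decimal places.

CFR price: AUD 464754.97

Not relevant to the conversion: origin terminal — on the seller under both FOB and CFR; already in the FOB price and stays in the CFR price.
From FOB to CFR, the seller additionally bears: freight.
CFR price = 463652.34 + 1102.63 = 464754.97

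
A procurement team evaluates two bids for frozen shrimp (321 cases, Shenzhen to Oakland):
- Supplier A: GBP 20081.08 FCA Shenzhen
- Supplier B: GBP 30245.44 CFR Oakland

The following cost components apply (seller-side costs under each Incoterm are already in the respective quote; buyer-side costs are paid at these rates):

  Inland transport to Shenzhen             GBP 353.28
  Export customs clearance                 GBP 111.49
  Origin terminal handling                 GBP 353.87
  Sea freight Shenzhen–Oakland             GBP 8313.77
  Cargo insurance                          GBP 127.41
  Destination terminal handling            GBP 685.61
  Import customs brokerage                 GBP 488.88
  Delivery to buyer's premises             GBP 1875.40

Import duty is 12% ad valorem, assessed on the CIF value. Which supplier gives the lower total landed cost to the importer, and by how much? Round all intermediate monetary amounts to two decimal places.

Supplier A (FCA):
CIF value = FCA price + origin terminal + freight + insurance = 20081.08 + 353.87 + 8313.77 + 127.41 = 28876.13
Import duty = 28876.13 × 12% = 3465.14
Buyer bears (A): 353.87 + 8313.77 + 127.41 + 685.61 + 488.88 + 1875.40 = 11844.94
Landed cost (A) = invoice 20081.08 + 11844.94 + duty 3465.14 = 35391.16
Supplier B (CFR):
CIF value = CFR price + insurance = 30245.44 + 127.41 = 30372.85
Import duty = 30372.85 × 12% = 3644.74
Buyer bears (B): 127.41 + 685.61 + 488.88 + 1875.40 = 3177.30
Landed cost (B) = invoice 30245.44 + 3177.30 + duty 3644.74 = 37067.48
Difference = |35391.16 − 37067.48| = 1676.32

Supplier A is cheaper by GBP 1676.32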